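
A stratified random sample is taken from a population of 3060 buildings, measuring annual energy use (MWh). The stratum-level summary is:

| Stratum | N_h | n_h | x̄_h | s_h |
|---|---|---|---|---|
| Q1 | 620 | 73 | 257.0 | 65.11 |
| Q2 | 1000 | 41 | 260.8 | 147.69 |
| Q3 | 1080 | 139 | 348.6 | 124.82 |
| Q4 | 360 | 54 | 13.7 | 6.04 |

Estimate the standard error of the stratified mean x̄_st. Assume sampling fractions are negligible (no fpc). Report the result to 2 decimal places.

SE(x̄_st) ≈ 8.55

V̂(x̄_st) = Σ W_h² s_h²/n_h, with W_h = N_h/N and N = 3060:
  stratum Q1: (620/3060)²·65.11²/73 = 2.38404
  stratum Q2: (1000/3060)²·147.69²/41 = 56.8166
  stratum Q3: (1080/3060)²·124.82²/139 = 13.9623
  stratum Q4: (360/3060)²·6.04²/54 = 0.00935066
V̂(x̄_st) = 73.1724
SE(x̄_st) = √73.1724 = 8.55408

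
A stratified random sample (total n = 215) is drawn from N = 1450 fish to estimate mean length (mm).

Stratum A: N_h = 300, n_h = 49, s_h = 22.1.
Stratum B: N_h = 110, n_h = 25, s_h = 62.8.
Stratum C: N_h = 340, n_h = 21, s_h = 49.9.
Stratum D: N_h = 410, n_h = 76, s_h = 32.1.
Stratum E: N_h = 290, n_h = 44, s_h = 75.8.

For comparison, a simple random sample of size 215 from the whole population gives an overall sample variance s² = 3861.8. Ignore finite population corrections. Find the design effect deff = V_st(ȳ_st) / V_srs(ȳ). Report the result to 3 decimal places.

deff ≈ 0.788

V̂(ȳ_st) = Σ W_h² s_h²/n_h, with W_h = N_h/N and N = 1450:
  stratum A: (300/1450)²·22.1²/49 = 0.426673
  stratum B: (110/1450)²·62.8²/25 = 0.90788
  stratum C: (340/1450)²·49.9²/21 = 6.51934
  stratum D: (410/1450)²·32.1²/76 = 1.084
  stratum E: (290/1450)²·75.8²/44 = 5.22331
V_st = 14.1612
V_srs = s²/n = 3861.8/215 = 17.9619
deff = V_st / V_srs = 14.1612/17.9619 = 0.7884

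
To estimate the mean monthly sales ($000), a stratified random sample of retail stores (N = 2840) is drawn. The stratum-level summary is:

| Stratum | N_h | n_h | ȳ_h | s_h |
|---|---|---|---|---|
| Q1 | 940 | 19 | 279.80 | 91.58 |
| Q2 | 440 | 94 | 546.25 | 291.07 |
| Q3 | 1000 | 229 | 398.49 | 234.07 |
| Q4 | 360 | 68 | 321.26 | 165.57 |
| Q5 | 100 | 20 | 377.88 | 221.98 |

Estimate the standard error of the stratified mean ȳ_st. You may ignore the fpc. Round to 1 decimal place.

SE(ȳ_st) ≈ 10.4

V̂(ȳ_st) = Σ W_h² s_h²/n_h, with W_h = N_h/N and N = 2840:
  stratum Q1: (940/2840)²·91.58²/19 = 48.3578
  stratum Q2: (440/2840)²·291.07²/94 = 21.6339
  stratum Q3: (1000/2840)²·234.07²/229 = 29.6633
  stratum Q4: (360/2840)²·165.57²/68 = 6.47773
  stratum Q5: (100/2840)²·221.98²/20 = 3.05465
V̂(ȳ_st) = 109.187
SE(ȳ_st) = √109.187 = 10.4493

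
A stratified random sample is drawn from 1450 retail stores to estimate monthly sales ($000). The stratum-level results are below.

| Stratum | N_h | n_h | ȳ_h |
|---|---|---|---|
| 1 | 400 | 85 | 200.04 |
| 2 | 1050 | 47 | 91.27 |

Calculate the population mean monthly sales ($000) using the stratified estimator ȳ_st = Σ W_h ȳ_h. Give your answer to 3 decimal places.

ȳ_st ≈ 121.276

N = Σ N_h = 1450. Stratum weights W_h = N_h/N.
ȳ_st = (400·200.04 + 1050·91.27) / 1450 = 121.27552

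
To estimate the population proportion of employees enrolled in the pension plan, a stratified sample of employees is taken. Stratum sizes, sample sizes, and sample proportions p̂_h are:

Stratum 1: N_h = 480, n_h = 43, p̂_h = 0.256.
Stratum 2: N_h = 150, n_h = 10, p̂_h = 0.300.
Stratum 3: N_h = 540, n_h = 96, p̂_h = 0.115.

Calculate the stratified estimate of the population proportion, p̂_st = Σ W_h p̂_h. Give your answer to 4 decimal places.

p̂_st ≈ 0.1966

N = 1170; stratum weights W_h = N_h/N.
p̂_st = Σ W_h p̂_h = (480·0.256 + 150·0.300 + 540·0.115)/1170 = 0.19656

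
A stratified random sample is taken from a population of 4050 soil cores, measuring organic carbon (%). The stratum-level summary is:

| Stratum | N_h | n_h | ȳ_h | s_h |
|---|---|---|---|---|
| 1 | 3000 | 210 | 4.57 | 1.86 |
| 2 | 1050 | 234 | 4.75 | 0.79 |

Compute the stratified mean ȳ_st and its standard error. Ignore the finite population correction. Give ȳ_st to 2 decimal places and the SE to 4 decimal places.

ȳ_st ≈ 4.62, SE ≈ 0.0960

ȳ_st = Σ W_h ȳ_h = (3000·4.57 + 1050·4.75)/4050 = 4.61667
V̂(ȳ_st) = Σ W_h² s_h²/n_h, with W_h = N_h/N and N = 4050:
  stratum 1: (3000/4050)²·1.86²/210 = 0.00903939
  stratum 2: (1050/4050)²·0.79²/234 = 0.00017927
V̂(ȳ_st) = 0.00921866
SE(ȳ_st) = √0.00921866 = 0.0960138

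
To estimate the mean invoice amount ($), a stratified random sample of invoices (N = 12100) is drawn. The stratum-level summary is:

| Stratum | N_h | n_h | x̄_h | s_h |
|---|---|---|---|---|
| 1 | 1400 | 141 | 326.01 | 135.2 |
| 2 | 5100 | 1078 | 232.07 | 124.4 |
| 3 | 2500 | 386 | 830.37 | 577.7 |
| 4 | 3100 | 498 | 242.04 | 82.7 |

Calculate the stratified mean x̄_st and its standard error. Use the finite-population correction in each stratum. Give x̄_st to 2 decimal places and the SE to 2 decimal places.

x̄_st ≈ 369.11, SE ≈ 5.96

x̄_st = Σ W_h x̄_h = (1400·326.01 + 5100·232.07 + 2500·830.37 + 3100·242.04)/12100 = 369.10909
V̂(x̄_st) = Σ W_h² (1 − n_h/N_h) s_h²/n_h, with W_h = N_h/N and N = 12100:
  stratum 1: (1400/12100)²·(1 − 141/1400)·135.2²/141 = 1.56069
  stratum 2: (5100/12100)²·(1 − 1078/5100)·124.4²/1078 = 2.01124
  stratum 3: (2500/12100)²·(1 − 386/2500)·577.7²/386 = 31.2099
  stratum 4: (3100/12100)²·(1 − 498/3100)·82.7²/498 = 0.756624
V̂(x̄_st) = 35.5384
SE(x̄_st) = √35.5384 = 5.96141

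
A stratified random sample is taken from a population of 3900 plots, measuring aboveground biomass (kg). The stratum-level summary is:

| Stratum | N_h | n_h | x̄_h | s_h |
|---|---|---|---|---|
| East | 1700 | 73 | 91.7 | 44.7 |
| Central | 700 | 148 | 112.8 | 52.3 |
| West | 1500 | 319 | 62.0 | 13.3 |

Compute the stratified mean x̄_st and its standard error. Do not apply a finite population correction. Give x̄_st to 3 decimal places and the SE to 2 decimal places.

x̄_st ≈ 84.064, SE ≈ 2.42

x̄_st = Σ W_h x̄_h = (1700·91.7 + 700·112.8 + 1500·62.0)/3900 = 84.06410
V̂(x̄_st) = Σ W_h² s_h²/n_h, with W_h = N_h/N and N = 3900:
  stratum East: (1700/3900)²·44.7²/73 = 5.20069
  stratum Central: (700/3900)²·52.3²/148 = 0.5954
  stratum West: (1500/3900)²·13.3²/319 = 0.0820287
V̂(x̄_st) = 5.87812
SE(x̄_st) = √5.87812 = 2.42448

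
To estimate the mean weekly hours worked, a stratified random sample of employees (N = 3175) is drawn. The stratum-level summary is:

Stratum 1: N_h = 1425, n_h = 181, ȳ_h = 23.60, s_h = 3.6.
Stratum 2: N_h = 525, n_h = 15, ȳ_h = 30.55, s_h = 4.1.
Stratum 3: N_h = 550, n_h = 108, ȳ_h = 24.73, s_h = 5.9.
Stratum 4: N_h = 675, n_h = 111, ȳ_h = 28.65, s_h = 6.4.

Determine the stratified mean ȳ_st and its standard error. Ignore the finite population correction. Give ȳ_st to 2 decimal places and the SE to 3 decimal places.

ȳ_st ≈ 26.02, SE ≈ 0.267

ȳ_st = Σ W_h ȳ_h = (1425·23.60 + 525·30.55 + 550·24.73 + 675·28.65)/3175 = 26.01858
V̂(ȳ_st) = Σ W_h² s_h²/n_h, with W_h = N_h/N and N = 3175:
  stratum 1: (1425/3175)²·3.6²/181 = 0.0144234
  stratum 2: (525/3175)²·4.1²/15 = 0.0306413
  stratum 3: (550/3175)²·5.9²/108 = 0.00967204
  stratum 4: (675/3175)²·6.4²/111 = 0.0166785
V̂(ȳ_st) = 0.0714153
SE(ȳ_st) = √0.0714153 = 0.267236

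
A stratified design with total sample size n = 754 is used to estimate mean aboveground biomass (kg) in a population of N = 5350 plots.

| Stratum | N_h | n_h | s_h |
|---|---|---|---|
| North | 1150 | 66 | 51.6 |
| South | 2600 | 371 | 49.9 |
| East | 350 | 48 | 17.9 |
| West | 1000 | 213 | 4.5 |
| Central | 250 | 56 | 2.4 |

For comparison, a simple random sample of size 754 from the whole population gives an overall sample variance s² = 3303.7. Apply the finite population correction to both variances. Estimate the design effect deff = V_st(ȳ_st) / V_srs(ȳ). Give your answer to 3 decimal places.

V̂(ȳ_st) = Σ W_h² (1 − n_h/N_h) s_h²/n_h, with W_h = N_h/N and N = 5350:
  stratum North: (1150/5350)²·(1 − 66/1150)·51.6²/66 = 1.75701
  stratum South: (2600/5350)²·(1 − 371/2600)·49.9²/371 = 1.35895
  stratum East: (350/5350)²·(1 − 48/350)·17.9²/48 = 0.0246509
  stratum West: (1000/5350)²·(1 − 213/1000)·4.5²/213 = 0.00261404
  stratum Central: (250/5350)²·(1 − 56/250)·2.4²/56 = 0.000174288
V_st = 3.1434
V_srs = (1 − 754/5350)·3303.7/754 = 3.76405
deff = V_st / V_srs = 3.1434/3.76405 = 0.8351

deff ≈ 0.835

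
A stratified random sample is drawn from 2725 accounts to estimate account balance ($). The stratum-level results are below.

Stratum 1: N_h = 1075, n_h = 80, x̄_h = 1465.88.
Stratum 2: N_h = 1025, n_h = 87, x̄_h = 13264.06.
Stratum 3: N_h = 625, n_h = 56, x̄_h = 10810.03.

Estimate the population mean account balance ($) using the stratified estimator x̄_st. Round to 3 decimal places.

x̄_st ≈ 8046.881

N = Σ N_h = 2725. Stratum weights W_h = N_h/N.
x̄_st = (1075·1465.88 + 1025·13264.06 + 625·10810.03) / 2725 = 8046.88119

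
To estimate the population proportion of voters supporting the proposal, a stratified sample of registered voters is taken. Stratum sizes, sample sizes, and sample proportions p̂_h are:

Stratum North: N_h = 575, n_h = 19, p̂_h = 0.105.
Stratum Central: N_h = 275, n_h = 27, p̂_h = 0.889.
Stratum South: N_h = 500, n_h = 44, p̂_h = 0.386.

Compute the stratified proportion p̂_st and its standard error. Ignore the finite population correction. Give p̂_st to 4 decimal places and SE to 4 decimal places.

N = 1350; stratum weights W_h = N_h/N.
p̂_st = Σ W_h p̂_h = (575·0.105 + 275·0.889 + 500·0.386)/1350 = 0.36878
V̂(p̂_st) = Σ W_h² p̂_h(1−p̂_h)/(n_h−1):
  stratum North: (575/1350)²·0.105·0.895/18 = 0.000947126
  stratum Central: (275/1350)²·0.889·0.111/26 = 0.000157489
  stratum South: (500/1350)²·0.386·0.614/43 = 0.000756066
V̂(p̂_st) = 0.00186068; SE = √V̂ = 0.0431356

p̂_st ≈ 0.3688, SE ≈ 0.0431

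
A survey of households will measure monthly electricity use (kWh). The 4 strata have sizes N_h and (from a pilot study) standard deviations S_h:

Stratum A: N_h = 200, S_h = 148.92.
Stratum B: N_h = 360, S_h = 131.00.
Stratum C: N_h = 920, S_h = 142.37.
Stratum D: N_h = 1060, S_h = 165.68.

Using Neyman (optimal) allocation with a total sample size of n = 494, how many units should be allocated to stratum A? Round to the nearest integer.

38

Neyman allocation: n_h = n · N_h S_h / Σ N_i S_i, with n = 494.
  stratum A: N_h·S_h = 200·148.92 = 29784.00
  stratum B: N_h·S_h = 360·131.00 = 47160.00
  stratum C: N_h·S_h = 920·142.37 = 130980.40
  stratum D: N_h·S_h = 1060·165.68 = 175620.80
Σ N_h S_h = 383545.20
n for stratum A = 494·29784.00/383545.20 = 38.361 → 38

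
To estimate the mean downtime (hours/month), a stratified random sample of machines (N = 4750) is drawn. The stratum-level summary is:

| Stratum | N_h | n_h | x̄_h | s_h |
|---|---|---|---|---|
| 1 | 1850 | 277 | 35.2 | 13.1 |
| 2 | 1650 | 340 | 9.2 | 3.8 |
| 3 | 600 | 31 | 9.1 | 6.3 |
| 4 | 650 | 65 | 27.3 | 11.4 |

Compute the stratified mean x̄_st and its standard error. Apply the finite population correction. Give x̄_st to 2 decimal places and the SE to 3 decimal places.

x̄_st = Σ W_h x̄_h = (1850·35.2 + 1650·9.2 + 600·9.1 + 650·27.3)/4750 = 21.79053
V̂(x̄_st) = Σ W_h² (1 − n_h/N_h) s_h²/n_h, with W_h = N_h/N and N = 4750:
  stratum 1: (1850/4750)²·(1 − 277/1850)·13.1²/277 = 0.0799054
  stratum 2: (1650/4750)²·(1 − 340/1650)·3.8²/340 = 0.00406871
  stratum 3: (600/4750)²·(1 − 31/600)·6.3²/31 = 0.0193729
  stratum 4: (650/4750)²·(1 − 65/650)·11.4²/65 = 0.033696
V̂(x̄_st) = 0.137043
SE(x̄_st) = √0.137043 = 0.370193

x̄_st ≈ 21.79, SE ≈ 0.370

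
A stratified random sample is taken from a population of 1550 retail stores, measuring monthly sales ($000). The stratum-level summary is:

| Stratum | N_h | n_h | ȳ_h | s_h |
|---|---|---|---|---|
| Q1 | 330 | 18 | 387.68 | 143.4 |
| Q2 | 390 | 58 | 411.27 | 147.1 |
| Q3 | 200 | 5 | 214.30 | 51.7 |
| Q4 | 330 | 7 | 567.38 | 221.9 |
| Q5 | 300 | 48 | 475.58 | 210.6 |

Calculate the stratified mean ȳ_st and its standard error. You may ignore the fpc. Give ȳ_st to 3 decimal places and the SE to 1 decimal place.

ȳ_st = Σ W_h ȳ_h = (330·387.68 + 390·411.27 + 200·214.30 + 330·567.38 + 300·475.58)/1550 = 426.51555
V̂(ȳ_st) = Σ W_h² s_h²/n_h, with W_h = N_h/N and N = 1550:
  stratum Q1: (330/1550)²·143.4²/18 = 51.7834
  stratum Q2: (390/1550)²·147.1²/58 = 23.6191
  stratum Q3: (200/1550)²·51.7²/5 = 8.90036
  stratum Q4: (330/1550)²·221.9²/7 = 318.846
  stratum Q5: (300/1550)²·210.6²/48 = 34.6142
V̂(ȳ_st) = 437.763
SE(ȳ_st) = √437.763 = 20.9228

ȳ_st ≈ 426.516, SE ≈ 20.9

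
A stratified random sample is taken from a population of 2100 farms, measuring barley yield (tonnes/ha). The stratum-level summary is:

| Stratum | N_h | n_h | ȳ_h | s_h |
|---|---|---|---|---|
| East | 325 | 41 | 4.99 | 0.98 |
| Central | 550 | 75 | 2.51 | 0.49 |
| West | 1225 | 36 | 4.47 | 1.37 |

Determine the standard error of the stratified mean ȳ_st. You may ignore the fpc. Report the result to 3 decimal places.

V̂(ȳ_st) = Σ W_h² s_h²/n_h, with W_h = N_h/N and N = 2100:
  stratum East: (325/2100)²·0.98²/41 = 0.000561043
  stratum Central: (550/2100)²·0.49²/75 = 0.000219593
  stratum West: (1225/2100)²·1.37²/36 = 0.0177408
V̂(ȳ_st) = 0.0185214
SE(ȳ_st) = √0.0185214 = 0.136093

SE(ȳ_st) ≈ 0.136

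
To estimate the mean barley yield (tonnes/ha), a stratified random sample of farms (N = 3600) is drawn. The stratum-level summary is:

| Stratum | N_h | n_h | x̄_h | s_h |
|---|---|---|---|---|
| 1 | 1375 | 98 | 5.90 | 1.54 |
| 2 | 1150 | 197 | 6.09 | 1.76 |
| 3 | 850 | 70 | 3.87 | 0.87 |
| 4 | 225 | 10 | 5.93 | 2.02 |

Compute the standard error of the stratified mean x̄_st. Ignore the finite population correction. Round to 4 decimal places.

SE(x̄_st) ≈ 0.0856

V̂(x̄_st) = Σ W_h² s_h²/n_h, with W_h = N_h/N and N = 3600:
  stratum 1: (1375/3600)²·1.54²/98 = 0.00353033
  stratum 2: (1150/3600)²·1.76²/197 = 0.00160454
  stratum 3: (850/3600)²·0.87²/70 = 0.0006028
  stratum 4: (225/3600)²·2.02²/10 = 0.00159391
V̂(x̄_st) = 0.00733158
SE(x̄_st) = √0.00733158 = 0.0856246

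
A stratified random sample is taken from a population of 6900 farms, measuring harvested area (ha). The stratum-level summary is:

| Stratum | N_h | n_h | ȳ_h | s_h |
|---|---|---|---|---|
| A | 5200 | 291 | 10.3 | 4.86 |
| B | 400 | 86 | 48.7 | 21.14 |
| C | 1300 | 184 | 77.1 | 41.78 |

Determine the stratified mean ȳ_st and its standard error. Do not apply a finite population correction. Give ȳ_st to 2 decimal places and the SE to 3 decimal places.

ȳ_st ≈ 25.11, SE ≈ 0.633

ȳ_st = Σ W_h ȳ_h = (5200·10.3 + 400·48.7 + 1300·77.1)/6900 = 25.11159
V̂(ȳ_st) = Σ W_h² s_h²/n_h, with W_h = N_h/N and N = 6900:
  stratum A: (5200/6900)²·4.86²/291 = 0.0460986
  stratum B: (400/6900)²·21.14²/86 = 0.0174636
  stratum C: (1300/6900)²·41.78²/184 = 0.33675
V̂(ȳ_st) = 0.400312
SE(ȳ_st) = √0.400312 = 0.632702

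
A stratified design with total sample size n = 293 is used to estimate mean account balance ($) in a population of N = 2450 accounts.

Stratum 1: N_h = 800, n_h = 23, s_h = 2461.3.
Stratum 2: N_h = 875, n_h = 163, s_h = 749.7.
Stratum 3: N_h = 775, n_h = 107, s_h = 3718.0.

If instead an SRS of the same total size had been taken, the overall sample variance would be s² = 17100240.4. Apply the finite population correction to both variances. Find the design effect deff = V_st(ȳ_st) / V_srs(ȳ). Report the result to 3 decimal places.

V̂(ȳ_st) = Σ W_h² (1 − n_h/N_h) s_h²/n_h, with W_h = N_h/N and N = 2450:
  stratum 1: (800/2450)²·(1 − 23/800)·2461.3²/23 = 27276
  stratum 2: (875/2450)²·(1 − 163/875)·749.7²/163 = 357.885
  stratum 3: (775/2450)²·(1 − 107/775)·3718.0²/107 = 11142.5
V_st = 38776.3
V_srs = (1 − 293/2450)·17100240.4/293 = 51382.9
deff = V_st / V_srs = 38776.3/51382.9 = 0.7547

deff ≈ 0.755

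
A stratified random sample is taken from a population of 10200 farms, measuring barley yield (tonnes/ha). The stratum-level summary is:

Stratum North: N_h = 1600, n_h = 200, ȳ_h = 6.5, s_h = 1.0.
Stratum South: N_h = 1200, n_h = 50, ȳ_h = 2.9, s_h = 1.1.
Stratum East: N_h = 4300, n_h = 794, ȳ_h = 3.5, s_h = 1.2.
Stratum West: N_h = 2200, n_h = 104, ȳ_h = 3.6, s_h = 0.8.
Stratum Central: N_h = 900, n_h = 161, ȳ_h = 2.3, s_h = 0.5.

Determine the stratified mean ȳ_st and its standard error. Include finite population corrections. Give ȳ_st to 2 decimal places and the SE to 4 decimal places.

ȳ_st ≈ 3.82, SE ≈ 0.0312

ȳ_st = Σ W_h ȳ_h = (1600·6.5 + 1200·2.9 + 4300·3.5 + 2200·3.6 + 900·2.3)/10200 = 3.81569
V̂(ȳ_st) = Σ W_h² (1 − n_h/N_h) s_h²/n_h, with W_h = N_h/N and N = 10200:
  stratum North: (1600/10200)²·(1 − 200/1600)·1.0²/200 = 0.000107651
  stratum South: (1200/10200)²·(1 − 50/1200)·1.1²/50 = 0.000320992
  stratum East: (4300/10200)²·(1 − 794/4300)·1.2²/794 = 0.000262798
  stratum West: (2200/10200)²·(1 − 104/2200)·0.8²/104 = 0.000272747
  stratum Central: (900/10200)²·(1 − 161/900)·0.5²/161 = 9.9266e-06
V̂(ȳ_st) = 0.000974115
SE(ȳ_st) = √0.000974115 = 0.0312108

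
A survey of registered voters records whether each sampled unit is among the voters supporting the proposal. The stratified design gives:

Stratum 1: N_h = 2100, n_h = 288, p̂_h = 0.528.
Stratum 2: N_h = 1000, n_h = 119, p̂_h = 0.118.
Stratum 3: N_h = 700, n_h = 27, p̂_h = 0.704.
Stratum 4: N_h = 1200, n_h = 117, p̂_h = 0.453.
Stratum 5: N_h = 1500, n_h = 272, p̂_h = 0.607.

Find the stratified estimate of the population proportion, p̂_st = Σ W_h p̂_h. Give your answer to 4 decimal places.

p̂_st ≈ 0.4883

N = 6500; stratum weights W_h = N_h/N.
p̂_st = Σ W_h p̂_h = (2100·0.528 + 1000·0.118 + 700·0.704 + 1200·0.453 + 1500·0.607)/6500 = 0.48826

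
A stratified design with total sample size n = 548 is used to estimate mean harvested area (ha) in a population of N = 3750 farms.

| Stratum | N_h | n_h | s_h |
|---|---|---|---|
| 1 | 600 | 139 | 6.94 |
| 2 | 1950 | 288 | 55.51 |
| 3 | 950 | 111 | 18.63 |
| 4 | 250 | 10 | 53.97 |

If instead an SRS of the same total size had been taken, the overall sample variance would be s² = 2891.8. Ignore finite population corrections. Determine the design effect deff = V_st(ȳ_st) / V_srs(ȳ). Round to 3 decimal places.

V̂(ȳ_st) = Σ W_h² s_h²/n_h, with W_h = N_h/N and N = 3750:
  stratum 1: (600/3750)²·6.94²/139 = 0.00887042
  stratum 2: (1950/3750)²·55.51²/288 = 2.89305
  stratum 3: (950/3750)²·18.63²/111 = 0.200672
  stratum 4: (250/3750)²·53.97²/10 = 1.29456
V_st = 4.39716
V_srs = s²/n = 2891.8/548 = 5.27701
deff = V_st / V_srs = 4.39716/5.27701 = 0.8333

deff ≈ 0.833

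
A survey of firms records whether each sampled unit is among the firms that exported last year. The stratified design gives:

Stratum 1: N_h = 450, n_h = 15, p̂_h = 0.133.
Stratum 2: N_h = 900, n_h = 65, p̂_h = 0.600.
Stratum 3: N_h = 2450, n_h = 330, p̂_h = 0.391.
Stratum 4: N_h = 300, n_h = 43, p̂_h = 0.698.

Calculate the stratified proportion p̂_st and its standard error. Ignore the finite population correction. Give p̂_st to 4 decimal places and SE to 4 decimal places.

p̂_st ≈ 0.4310, SE ≈ 0.0238

N = 4100; stratum weights W_h = N_h/N.
p̂_st = Σ W_h p̂_h = (450·0.133 + 900·0.600 + 2450·0.391 + 300·0.698)/4100 = 0.43102
V̂(p̂_st) = Σ W_h² p̂_h(1−p̂_h)/(n_h−1):
  stratum 1: (450/4100)²·0.133·0.867/14 = 9.92202e-05
  stratum 2: (900/4100)²·0.600·0.400/64 = 0.000180696
  stratum 3: (2450/4100)²·0.391·0.609/329 = 0.000258442
  stratum 4: (300/4100)²·0.698·0.302/42 = 2.68713e-05
V̂(p̂_st) = 0.000565229; SE = √V̂ = 0.0237745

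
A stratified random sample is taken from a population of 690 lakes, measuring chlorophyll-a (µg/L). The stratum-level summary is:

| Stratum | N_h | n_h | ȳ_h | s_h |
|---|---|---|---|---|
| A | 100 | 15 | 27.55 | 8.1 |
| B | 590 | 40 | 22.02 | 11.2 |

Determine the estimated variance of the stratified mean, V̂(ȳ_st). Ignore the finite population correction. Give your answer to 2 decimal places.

V̂(ȳ_st) = Σ W_h² s_h²/n_h, with W_h = N_h/N and N = 690:
  stratum A: (100/690)²·8.1²/15 = 0.0918715
  stratum B: (590/690)²·11.2²/40 = 2.29288
V̂(ȳ_st) = 2.38475

V̂(ȳ_st) ≈ 2.38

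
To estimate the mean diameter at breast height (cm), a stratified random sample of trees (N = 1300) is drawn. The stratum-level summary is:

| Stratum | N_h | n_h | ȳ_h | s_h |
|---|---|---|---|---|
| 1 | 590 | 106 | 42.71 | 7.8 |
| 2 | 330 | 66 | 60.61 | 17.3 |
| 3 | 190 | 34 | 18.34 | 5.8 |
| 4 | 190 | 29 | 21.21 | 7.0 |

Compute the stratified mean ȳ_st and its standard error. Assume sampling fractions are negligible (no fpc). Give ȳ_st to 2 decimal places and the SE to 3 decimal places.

ȳ_st = Σ W_h ȳ_h = (590·42.71 + 330·60.61 + 190·18.34 + 190·21.21)/1300 = 40.54977
V̂(ȳ_st) = Σ W_h² s_h²/n_h, with W_h = N_h/N and N = 1300:
  stratum 1: (590/1300)²·7.8²/106 = 0.118223
  stratum 2: (330/1300)²·17.3²/66 = 0.292206
  stratum 3: (190/1300)²·5.8²/34 = 0.0211348
  stratum 4: (190/1300)²·7.0²/29 = 0.0360926
V̂(ȳ_st) = 0.467656
SE(ȳ_st) = √0.467656 = 0.683854

ȳ_st ≈ 40.55, SE ≈ 0.684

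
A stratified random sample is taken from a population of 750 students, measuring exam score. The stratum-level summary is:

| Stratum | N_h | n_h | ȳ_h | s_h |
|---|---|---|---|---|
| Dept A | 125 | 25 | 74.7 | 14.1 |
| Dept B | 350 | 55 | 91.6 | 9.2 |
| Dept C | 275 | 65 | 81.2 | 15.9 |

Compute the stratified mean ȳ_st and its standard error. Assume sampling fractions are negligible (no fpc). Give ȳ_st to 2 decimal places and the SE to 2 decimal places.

ȳ_st ≈ 84.97, SE ≈ 1.04

ȳ_st = Σ W_h ȳ_h = (125·74.7 + 350·91.6 + 275·81.2)/750 = 84.97000
V̂(ȳ_st) = Σ W_h² s_h²/n_h, with W_h = N_h/N and N = 750:
  stratum Dept A: (125/750)²·14.1²/25 = 0.2209
  stratum Dept B: (350/750)²·9.2²/55 = 0.33514
  stratum Dept C: (275/750)²·15.9²/65 = 0.522906
V̂(ȳ_st) = 1.07895
SE(ȳ_st) = √1.07895 = 1.03872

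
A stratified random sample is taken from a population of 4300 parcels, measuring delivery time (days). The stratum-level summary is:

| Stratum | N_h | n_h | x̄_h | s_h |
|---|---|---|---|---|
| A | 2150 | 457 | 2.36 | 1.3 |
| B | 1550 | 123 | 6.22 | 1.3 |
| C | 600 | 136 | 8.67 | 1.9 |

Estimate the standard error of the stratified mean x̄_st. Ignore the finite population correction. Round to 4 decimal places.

SE(x̄_st) ≈ 0.0568

V̂(x̄_st) = Σ W_h² s_h²/n_h, with W_h = N_h/N and N = 4300:
  stratum A: (2150/4300)²·1.3²/457 = 0.000924508
  stratum B: (1550/4300)²·1.3²/123 = 0.00178529
  stratum C: (600/4300)²·1.9²/136 = 0.000516814
V̂(x̄_st) = 0.00322661
SE(x̄_st) = √0.00322661 = 0.0568032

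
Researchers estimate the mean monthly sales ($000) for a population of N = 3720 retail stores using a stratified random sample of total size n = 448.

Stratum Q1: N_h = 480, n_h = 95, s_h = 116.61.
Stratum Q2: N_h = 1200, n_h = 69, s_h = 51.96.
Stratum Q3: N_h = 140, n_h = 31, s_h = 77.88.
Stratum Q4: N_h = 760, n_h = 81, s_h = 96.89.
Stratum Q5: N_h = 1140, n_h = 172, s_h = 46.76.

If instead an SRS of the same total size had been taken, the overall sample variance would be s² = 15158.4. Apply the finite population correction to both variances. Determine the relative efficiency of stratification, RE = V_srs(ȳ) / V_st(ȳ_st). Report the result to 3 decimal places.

V̂(ȳ_st) = Σ W_h² (1 − n_h/N_h) s_h²/n_h, with W_h = N_h/N and N = 3720:
  stratum Q1: (480/3720)²·(1 − 95/480)·116.61²/95 = 1.91145
  stratum Q2: (1200/3720)²·(1 − 69/1200)·51.96²/69 = 3.83749
  stratum Q3: (140/3720)²·(1 − 31/140)·77.88²/31 = 0.215754
  stratum Q4: (760/3720)²·(1 − 81/760)·96.89²/81 = 4.32186
  stratum Q5: (1140/3720)²·(1 − 172/1140)·46.76²/172 = 1.01371
V_st = 11.3003
V_srs = (1 − 448/3720)·15158.4/448 = 29.7609
Relative efficiency = V_srs / V_st = 29.7609/11.3003 = 2.6336

RE ≈ 2.634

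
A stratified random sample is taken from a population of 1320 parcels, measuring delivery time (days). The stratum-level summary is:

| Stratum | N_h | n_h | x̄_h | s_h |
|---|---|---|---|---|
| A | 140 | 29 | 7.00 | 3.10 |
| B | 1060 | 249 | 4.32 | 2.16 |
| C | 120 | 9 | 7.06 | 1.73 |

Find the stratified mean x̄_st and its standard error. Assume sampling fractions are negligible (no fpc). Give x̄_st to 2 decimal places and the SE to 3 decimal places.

x̄_st = Σ W_h x̄_h = (140·7.00 + 1060·4.32 + 120·7.06)/1320 = 4.85333
V̂(x̄_st) = Σ W_h² s_h²/n_h, with W_h = N_h/N and N = 1320:
  stratum A: (140/1320)²·3.10²/29 = 0.00372764
  stratum B: (1060/1320)²·2.16²/249 = 0.0120829
  stratum C: (120/1320)²·1.73²/9 = 0.0027483
V̂(x̄_st) = 0.0185589
SE(x̄_st) = √0.0185589 = 0.136231

x̄_st ≈ 4.85, SE ≈ 0.136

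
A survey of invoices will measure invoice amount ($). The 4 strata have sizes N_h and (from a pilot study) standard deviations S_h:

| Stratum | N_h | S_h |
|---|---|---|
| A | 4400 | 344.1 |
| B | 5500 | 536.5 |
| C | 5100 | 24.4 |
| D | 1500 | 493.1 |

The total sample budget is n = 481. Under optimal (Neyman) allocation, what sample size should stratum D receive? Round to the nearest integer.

67

Neyman allocation: n_h = n · N_h S_h / Σ N_i S_i, with n = 481.
  stratum A: N_h·S_h = 4400·344.1 = 1514040.00
  stratum B: N_h·S_h = 5500·536.5 = 2950750.00
  stratum C: N_h·S_h = 5100·24.4 = 124440.00
  stratum D: N_h·S_h = 1500·493.1 = 739650.00
Σ N_h S_h = 5328880.00
n for stratum D = 481·739650.00/5328880.00 = 66.763 → 67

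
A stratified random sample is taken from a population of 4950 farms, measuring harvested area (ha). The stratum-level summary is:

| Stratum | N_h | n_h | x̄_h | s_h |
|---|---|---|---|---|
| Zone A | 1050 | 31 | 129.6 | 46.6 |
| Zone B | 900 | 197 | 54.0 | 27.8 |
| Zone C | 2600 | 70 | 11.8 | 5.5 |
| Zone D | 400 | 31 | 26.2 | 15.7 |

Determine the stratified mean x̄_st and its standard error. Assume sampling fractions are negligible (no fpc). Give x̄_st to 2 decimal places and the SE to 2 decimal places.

x̄_st = Σ W_h x̄_h = (1050·129.6 + 900·54.0 + 2600·11.8 + 400·26.2)/4950 = 45.62424
V̂(x̄_st) = Σ W_h² s_h²/n_h, with W_h = N_h/N and N = 4950:
  stratum Zone A: (1050/4950)²·46.6²/31 = 3.15194
  stratum Zone B: (900/4950)²·27.8²/197 = 0.129687
  stratum Zone C: (2600/4950)²·5.5²/70 = 0.119224
  stratum Zone D: (400/4950)²·15.7²/31 = 0.0519215
V̂(x̄_st) = 3.45278
SE(x̄_st) = √3.45278 = 1.85816

x̄_st ≈ 45.62, SE ≈ 1.86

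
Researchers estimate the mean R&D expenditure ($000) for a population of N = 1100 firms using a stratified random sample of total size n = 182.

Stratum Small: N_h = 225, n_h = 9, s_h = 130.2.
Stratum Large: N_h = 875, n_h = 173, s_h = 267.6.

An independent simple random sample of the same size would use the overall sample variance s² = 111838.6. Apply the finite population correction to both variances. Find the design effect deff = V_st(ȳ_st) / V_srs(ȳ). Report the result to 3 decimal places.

V̂(ȳ_st) = Σ W_h² (1 − n_h/N_h) s_h²/n_h, with W_h = N_h/N and N = 1100:
  stratum Small: (225/1100)²·(1 − 9/225)·130.2²/9 = 75.6537
  stratum Large: (875/1100)²·(1 − 173/875)·267.6²/173 = 210.129
V_st = 285.783
V_srs = (1 − 182/1100)·111838.6/182 = 512.826
deff = V_st / V_srs = 285.783/512.826 = 0.5573

deff ≈ 0.557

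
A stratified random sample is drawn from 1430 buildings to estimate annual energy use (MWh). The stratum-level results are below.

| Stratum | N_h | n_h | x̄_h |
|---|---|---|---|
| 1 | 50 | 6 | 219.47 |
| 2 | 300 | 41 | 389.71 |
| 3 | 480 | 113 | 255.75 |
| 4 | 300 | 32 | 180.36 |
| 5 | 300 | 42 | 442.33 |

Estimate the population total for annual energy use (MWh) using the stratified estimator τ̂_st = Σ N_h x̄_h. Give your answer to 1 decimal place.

τ̂_st = Σ N_h x̄_h = 50·219.47 + 300·389.71 + 480·255.75 + 300·180.36 + 300·442.33 = 437453.5

τ̂_st ≈ 437453.5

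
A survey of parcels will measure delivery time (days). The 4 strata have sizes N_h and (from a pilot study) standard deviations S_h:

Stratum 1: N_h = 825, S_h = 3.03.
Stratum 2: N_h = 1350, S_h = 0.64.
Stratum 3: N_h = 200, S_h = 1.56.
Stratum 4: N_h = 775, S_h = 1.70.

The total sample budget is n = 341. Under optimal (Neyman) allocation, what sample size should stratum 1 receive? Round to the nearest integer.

Neyman allocation: n_h = n · N_h S_h / Σ N_i S_i, with n = 341.
  stratum 1: N_h·S_h = 825·3.03 = 2499.75
  stratum 2: N_h·S_h = 1350·0.64 = 864.00
  stratum 3: N_h·S_h = 200·1.56 = 312.00
  stratum 4: N_h·S_h = 775·1.70 = 1317.50
Σ N_h S_h = 4993.25
n for stratum 1 = 341·2499.75/4993.25 = 170.713 → 171

171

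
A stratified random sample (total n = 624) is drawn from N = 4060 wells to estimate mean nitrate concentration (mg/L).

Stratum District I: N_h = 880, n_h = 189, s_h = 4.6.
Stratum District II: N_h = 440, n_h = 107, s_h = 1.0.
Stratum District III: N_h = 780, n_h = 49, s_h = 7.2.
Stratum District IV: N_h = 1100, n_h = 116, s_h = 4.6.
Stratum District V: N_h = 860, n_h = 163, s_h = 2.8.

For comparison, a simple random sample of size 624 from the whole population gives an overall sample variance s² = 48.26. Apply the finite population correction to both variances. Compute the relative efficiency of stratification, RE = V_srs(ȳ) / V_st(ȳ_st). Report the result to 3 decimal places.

V̂(ȳ_st) = Σ W_h² (1 − n_h/N_h) s_h²/n_h, with W_h = N_h/N and N = 4060:
  stratum District I: (880/4060)²·(1 − 189/880)·4.6²/189 = 0.00413012
  stratum District II: (440/4060)²·(1 − 107/440)·1.0²/107 = 8.30732e-05
  stratum District III: (780/4060)²·(1 − 49/780)·7.2²/49 = 0.0365956
  stratum District IV: (1100/4060)²·(1 − 116/1100)·4.6²/116 = 0.0119783
  stratum District V: (860/4060)²·(1 − 163/860)·2.8²/163 = 0.00174907
V_st = 0.0545361
V_srs = (1 − 624/4060)·48.26/624 = 0.065453
Relative efficiency = V_srs / V_st = 0.065453/0.0545361 = 1.2002

RE ≈ 1.200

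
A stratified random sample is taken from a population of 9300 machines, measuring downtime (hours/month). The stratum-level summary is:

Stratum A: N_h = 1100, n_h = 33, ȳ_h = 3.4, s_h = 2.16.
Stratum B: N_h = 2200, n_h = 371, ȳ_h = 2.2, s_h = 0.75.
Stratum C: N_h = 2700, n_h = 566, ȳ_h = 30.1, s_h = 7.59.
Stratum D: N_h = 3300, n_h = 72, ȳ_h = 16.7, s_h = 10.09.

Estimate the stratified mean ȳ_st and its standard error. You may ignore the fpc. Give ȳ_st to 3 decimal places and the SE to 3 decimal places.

ȳ_st ≈ 15.587, SE ≈ 0.434

ȳ_st = Σ W_h ȳ_h = (1100·3.4 + 2200·2.2 + 2700·30.1 + 3300·16.7)/9300 = 15.58710
V̂(ȳ_st) = Σ W_h² s_h²/n_h, with W_h = N_h/N and N = 9300:
  stratum A: (1100/9300)²·2.16²/33 = 0.00197794
  stratum B: (2200/9300)²·0.75²/371 = 8.48454e-05
  stratum C: (2700/9300)²·7.59²/566 = 0.00857884
  stratum D: (3300/9300)²·10.09²/72 = 0.178038
V̂(ȳ_st) = 0.188679
SE(ȳ_st) = √0.188679 = 0.434372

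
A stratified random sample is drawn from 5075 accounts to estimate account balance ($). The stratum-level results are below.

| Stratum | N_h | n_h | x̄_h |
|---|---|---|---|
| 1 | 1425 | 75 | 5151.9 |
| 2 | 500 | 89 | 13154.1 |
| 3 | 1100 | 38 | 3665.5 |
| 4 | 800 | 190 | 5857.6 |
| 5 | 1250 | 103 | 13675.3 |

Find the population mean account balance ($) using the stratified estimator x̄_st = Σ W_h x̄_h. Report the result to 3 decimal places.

x̄_st ≈ 7828.722

N = Σ N_h = 5075. Stratum weights W_h = N_h/N.
x̄_st = (1425·5151.9 + 500·13154.1 + 1100·3665.5 + 800·5857.6 + 1250·13675.3) / 5075 = 7828.72167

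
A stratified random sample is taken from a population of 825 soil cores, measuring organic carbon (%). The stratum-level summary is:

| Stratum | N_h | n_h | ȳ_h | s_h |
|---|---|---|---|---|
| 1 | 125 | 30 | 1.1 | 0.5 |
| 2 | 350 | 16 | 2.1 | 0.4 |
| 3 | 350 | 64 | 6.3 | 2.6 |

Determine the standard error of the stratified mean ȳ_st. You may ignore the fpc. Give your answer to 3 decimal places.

V̂(ȳ_st) = Σ W_h² s_h²/n_h, with W_h = N_h/N and N = 825:
  stratum 1: (125/825)²·0.5²/30 = 0.000191307
  stratum 2: (350/825)²·0.4²/16 = 0.00179982
  stratum 3: (350/825)²·2.6²/64 = 0.0190106
V̂(ȳ_st) = 0.0210017
SE(ȳ_st) = √0.0210017 = 0.14492

SE(ȳ_st) ≈ 0.145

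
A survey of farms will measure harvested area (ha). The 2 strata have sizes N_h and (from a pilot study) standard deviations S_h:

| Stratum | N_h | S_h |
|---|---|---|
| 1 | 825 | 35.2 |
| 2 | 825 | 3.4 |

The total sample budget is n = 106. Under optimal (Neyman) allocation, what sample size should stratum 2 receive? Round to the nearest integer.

9

Neyman allocation: n_h = n · N_h S_h / Σ N_i S_i, with n = 106.
  stratum 1: N_h·S_h = 825·35.2 = 29040.00
  stratum 2: N_h·S_h = 825·3.4 = 2805.00
Σ N_h S_h = 31845.00
n for stratum 2 = 106·2805.00/31845.00 = 9.337 → 9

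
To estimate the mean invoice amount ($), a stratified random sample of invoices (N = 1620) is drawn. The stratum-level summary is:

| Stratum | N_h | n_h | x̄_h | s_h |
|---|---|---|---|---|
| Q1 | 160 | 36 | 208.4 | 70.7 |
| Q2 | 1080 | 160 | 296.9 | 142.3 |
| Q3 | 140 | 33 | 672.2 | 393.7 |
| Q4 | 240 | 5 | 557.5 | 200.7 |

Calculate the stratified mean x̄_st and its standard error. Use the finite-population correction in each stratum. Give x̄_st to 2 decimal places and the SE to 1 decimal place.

x̄_st ≈ 359.20, SE ≈ 15.8

x̄_st = Σ W_h x̄_h = (160·208.4 + 1080·296.9 + 140·672.2 + 240·557.5)/1620 = 359.20000
V̂(x̄_st) = Σ W_h² (1 − n_h/N_h) s_h²/n_h, with W_h = N_h/N and N = 1620:
  stratum Q1: (160/1620)²·(1 − 36/160)·70.7²/36 = 1.04966
  stratum Q2: (1080/1620)²·(1 − 160/1080)·142.3²/160 = 47.915
  stratum Q3: (140/1620)²·(1 − 33/140)·393.7²/33 = 26.8101
  stratum Q4: (240/1620)²·(1 − 5/240)·200.7²/5 = 173.131
V̂(x̄_st) = 248.905
SE(x̄_st) = √248.905 = 15.7767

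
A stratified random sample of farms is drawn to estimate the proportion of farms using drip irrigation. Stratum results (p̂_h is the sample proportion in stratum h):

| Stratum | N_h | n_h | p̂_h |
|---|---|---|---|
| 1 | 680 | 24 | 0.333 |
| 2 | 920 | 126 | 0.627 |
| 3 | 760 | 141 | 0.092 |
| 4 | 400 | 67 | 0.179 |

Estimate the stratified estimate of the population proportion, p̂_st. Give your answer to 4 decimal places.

N = 2760; stratum weights W_h = N_h/N.
p̂_st = Σ W_h p̂_h = (680·0.333 + 920·0.627 + 760·0.092 + 400·0.179)/2760 = 0.34232

p̂_st ≈ 0.3423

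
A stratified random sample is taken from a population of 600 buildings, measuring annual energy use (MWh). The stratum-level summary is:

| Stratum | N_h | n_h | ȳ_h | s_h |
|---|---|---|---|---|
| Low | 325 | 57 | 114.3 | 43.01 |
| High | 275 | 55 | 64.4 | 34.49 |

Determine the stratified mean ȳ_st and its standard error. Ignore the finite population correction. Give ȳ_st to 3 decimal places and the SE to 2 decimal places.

ȳ_st ≈ 91.429, SE ≈ 3.75

ȳ_st = Σ W_h ȳ_h = (325·114.3 + 275·64.4)/600 = 91.42917
V̂(ȳ_st) = Σ W_h² s_h²/n_h, with W_h = N_h/N and N = 600:
  stratum Low: (325/600)²·43.01²/57 = 9.522
  stratum High: (275/600)²·34.49²/55 = 4.54346
V̂(ȳ_st) = 14.0655
SE(ȳ_st) = √14.0655 = 3.75039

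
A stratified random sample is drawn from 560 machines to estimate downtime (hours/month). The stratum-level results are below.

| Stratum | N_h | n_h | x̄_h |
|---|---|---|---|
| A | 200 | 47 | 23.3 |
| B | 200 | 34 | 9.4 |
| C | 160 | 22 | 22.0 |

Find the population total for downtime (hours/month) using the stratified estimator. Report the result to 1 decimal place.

τ̂_st ≈ 10060.0

τ̂_st = Σ N_h x̄_h = 200·23.3 + 200·9.4 + 160·22.0 = 10060.0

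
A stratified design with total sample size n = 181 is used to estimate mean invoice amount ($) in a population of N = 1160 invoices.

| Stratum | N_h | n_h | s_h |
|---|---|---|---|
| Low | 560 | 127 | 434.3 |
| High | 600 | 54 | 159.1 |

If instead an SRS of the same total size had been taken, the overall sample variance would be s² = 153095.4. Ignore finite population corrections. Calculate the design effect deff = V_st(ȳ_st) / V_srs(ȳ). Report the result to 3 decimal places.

V̂(ȳ_st) = Σ W_h² s_h²/n_h, with W_h = N_h/N and N = 1160:
  stratum Low: (560/1160)²·434.3²/127 = 346.127
  stratum High: (600/1160)²·159.1²/54 = 125.41
V_st = 471.538
V_srs = s²/n = 153095.4/181 = 845.831
deff = V_st / V_srs = 471.538/845.831 = 0.5575

deff ≈ 0.557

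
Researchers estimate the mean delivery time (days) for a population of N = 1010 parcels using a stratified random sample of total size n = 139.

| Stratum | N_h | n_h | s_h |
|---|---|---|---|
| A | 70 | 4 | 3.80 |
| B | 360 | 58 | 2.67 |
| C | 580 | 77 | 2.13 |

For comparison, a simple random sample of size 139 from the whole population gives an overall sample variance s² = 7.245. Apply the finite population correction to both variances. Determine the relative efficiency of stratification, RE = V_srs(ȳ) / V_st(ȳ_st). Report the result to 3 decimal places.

V̂(ȳ_st) = Σ W_h² (1 − n_h/N_h) s_h²/n_h, with W_h = N_h/N and N = 1010:
  stratum A: (70/1010)²·(1 − 4/70)·3.80²/4 = 0.0163496
  stratum B: (360/1010)²·(1 − 58/360)·2.67²/58 = 0.0130997
  stratum C: (580/1010)²·(1 − 77/580)·2.13²/77 = 0.0168508
V_st = 0.0463001
V_srs = (1 − 139/1010)·7.245/139 = 0.044949
Relative efficiency = V_srs / V_st = 0.044949/0.0463001 = 0.9708

RE ≈ 0.971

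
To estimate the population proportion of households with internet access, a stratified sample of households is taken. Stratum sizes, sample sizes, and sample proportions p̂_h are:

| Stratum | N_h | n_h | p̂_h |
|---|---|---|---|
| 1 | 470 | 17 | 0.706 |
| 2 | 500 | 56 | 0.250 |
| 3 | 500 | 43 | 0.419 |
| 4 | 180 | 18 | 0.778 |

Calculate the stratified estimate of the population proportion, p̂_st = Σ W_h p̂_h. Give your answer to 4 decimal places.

N = 1650; stratum weights W_h = N_h/N.
p̂_st = Σ W_h p̂_h = (470·0.706 + 500·0.250 + 500·0.419 + 180·0.778)/1650 = 0.48870

p̂_st ≈ 0.4887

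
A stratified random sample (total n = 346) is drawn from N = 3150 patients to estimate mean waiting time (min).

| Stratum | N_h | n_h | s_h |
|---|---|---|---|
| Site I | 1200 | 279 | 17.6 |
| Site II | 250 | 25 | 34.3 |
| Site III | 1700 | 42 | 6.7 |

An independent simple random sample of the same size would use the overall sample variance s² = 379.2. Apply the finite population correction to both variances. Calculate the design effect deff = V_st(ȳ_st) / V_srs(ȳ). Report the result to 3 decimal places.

V̂(ȳ_st) = Σ W_h² (1 − n_h/N_h) s_h²/n_h, with W_h = N_h/N and N = 3150:
  stratum Site I: (1200/3150)²·(1 − 279/1200)·17.6²/279 = 0.123663
  stratum Site II: (250/3150)²·(1 − 25/250)·34.3²/25 = 0.266778
  stratum Site III: (1700/3150)²·(1 − 42/1700)·6.7²/42 = 0.303608
V_st = 0.694049
V_srs = (1 − 346/3150)·379.2/346 = 0.975573
deff = V_st / V_srs = 0.694049/0.975573 = 0.7114

deff ≈ 0.711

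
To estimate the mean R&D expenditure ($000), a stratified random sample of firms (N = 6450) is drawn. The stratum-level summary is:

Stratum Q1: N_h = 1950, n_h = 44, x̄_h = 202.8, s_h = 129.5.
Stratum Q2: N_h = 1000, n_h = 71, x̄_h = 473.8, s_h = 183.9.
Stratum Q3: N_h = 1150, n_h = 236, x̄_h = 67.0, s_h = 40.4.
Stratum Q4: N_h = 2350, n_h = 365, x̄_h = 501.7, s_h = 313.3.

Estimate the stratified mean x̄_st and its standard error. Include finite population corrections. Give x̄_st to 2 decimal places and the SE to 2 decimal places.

x̄_st = Σ W_h x̄_h = (1950·202.8 + 1000·473.8 + 1150·67.0 + 2350·501.7)/6450 = 329.50465
V̂(x̄_st) = Σ W_h² (1 − n_h/N_h) s_h²/n_h, with W_h = N_h/N and N = 6450:
  stratum Q1: (1950/6450)²·(1 − 44/1950)·129.5²/44 = 34.0506
  stratum Q2: (1000/6450)²·(1 − 71/1000)·183.9²/71 = 10.6366
  stratum Q3: (1150/6450)²·(1 − 236/1150)·40.4²/236 = 0.174733
  stratum Q4: (2350/6450)²·(1 − 365/2350)·313.3²/365 = 30.1534
V̂(x̄_st) = 75.0154
SE(x̄_st) = √75.0154 = 8.66114

x̄_st ≈ 329.50, SE ≈ 8.66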